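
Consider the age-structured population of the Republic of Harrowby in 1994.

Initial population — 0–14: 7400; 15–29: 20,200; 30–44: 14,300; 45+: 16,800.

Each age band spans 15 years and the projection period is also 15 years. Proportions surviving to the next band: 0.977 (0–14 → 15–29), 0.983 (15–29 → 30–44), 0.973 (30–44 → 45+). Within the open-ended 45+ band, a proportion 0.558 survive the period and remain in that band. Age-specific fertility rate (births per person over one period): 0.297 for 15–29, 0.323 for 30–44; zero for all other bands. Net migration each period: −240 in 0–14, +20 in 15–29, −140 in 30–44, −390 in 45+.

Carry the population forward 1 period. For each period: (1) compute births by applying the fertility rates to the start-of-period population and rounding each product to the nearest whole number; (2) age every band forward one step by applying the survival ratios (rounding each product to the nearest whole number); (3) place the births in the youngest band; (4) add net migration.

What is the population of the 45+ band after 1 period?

Call the groups 1 to 4, youngest first.
[period 1]
Births: 20200 × 0.297 = 5999  |  14300 × 0.323 = 4619 — total 10618
Group 2: 7400 × 0.977 = 7230
Group 3: 20200 × 0.983 = 19857
Group 4: 14300 × 0.973 + 16800 × 0.558 = 13914 + 9374 = 23288
Net migration: Group 1 − 240 → 10378; Group 2 + 20 → 7250; Group 3 − 140 → 19717; Group 4 − 390 → 22898
→ [10378, 7250, 19717, 22898]

22898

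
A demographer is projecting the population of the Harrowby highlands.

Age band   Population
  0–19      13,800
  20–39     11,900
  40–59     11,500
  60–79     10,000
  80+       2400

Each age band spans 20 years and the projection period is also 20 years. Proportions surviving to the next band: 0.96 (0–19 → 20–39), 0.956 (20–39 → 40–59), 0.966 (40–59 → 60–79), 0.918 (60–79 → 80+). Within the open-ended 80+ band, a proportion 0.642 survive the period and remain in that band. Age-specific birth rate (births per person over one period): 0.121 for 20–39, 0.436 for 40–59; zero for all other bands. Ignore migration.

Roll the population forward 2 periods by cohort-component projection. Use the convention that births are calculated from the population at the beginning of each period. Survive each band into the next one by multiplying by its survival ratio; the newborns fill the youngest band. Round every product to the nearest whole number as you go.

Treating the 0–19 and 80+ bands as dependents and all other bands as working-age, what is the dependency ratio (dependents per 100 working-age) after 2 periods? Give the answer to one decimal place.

Call the groups 1 to 5, youngest first.
— Period 1 —
Births: 11900 × 0.121 = 1440 ; 11500 × 0.436 = 5014 — total 6454
Group 2: 13800 × 0.96 = 13248
Group 3: 11900 × 0.956 = 11376
Group 4: 11500 × 0.966 = 11109
Group 5: 10000 × 0.918 + 2400 × 0.642 = 9180 + 1541 = 10721
End of period: [6454, 13248, 11376, 11109, 10721]
— Period 2 —
Births: 13248 × 0.121 = 1603 ; 11376 × 0.436 = 4960 — total 6563
Group 2: 6454 × 0.96 = 6196
Group 3: 13248 × 0.956 = 12665
Group 4: 11376 × 0.966 = 10989
Group 5: 11109 × 0.918 + 10721 × 0.642 = 10198 + 6883 = 17081
End of period: [6563, 6196, 12665, 10989, 17081]
Dependents (band 0–19 + band 80+) = 6563 + 17081 = 23644; working-age = 29850; ratio = 23644/29850 × 100 = 79.2

79.2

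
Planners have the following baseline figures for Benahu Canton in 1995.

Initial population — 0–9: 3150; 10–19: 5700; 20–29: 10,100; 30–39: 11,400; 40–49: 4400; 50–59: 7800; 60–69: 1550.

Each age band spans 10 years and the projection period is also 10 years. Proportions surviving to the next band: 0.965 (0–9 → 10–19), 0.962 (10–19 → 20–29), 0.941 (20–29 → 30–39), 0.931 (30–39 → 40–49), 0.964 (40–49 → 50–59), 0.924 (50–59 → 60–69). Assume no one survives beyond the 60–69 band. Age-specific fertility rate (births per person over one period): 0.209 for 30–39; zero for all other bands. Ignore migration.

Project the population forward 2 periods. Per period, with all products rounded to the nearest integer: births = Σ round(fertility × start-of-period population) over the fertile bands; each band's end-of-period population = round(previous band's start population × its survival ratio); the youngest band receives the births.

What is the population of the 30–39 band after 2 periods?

5160

Period 1:
Births: 11400 * 0.209 = 2383
10–19: 3150 * 0.965 = 3040
20–29: 5700 * 0.962 = 5483
30–39: 10100 * 0.941 = 9504
40–49: 11400 * 0.931 = 10613
50–59: 4400 * 0.964 = 4242
60–69: 7800 * 0.924 = 7207
Population now: 0–9=2383, 10–19=3040, 20–29=5483, 30–39=9504, 40–49=10613, 50–59=4242, 60–69=7207
Period 2:
Births: 9504 * 0.209 = 1986
10–19: 2383 * 0.965 = 2300
20–29: 3040 * 0.962 = 2924
30–39: 5483 * 0.941 = 5160
40–49: 9504 * 0.931 = 8848
50–59: 10613 * 0.964 = 10231
60–69: 4242 * 0.924 = 3920
Population now: 0–9=1986, 10–19=2300, 20–29=2924, 30–39=5160, 40–49=8848, 50–59=10231, 60–69=3920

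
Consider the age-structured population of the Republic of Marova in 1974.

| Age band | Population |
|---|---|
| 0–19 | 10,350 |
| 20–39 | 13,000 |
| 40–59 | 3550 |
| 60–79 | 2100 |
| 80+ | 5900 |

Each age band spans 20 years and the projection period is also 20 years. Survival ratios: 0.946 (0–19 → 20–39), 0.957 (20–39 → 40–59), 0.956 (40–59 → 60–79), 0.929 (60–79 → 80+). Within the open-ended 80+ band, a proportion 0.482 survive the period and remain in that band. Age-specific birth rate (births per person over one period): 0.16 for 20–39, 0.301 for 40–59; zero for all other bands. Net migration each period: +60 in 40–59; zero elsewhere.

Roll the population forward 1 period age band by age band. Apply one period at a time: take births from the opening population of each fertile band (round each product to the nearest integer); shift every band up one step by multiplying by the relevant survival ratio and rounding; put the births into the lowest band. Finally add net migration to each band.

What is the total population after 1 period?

33630

Period 1.
Births: 13000 × 0.16 = 2080 ; 3550 × 0.301 = 1069 ⇒ total 3149
20–39: 10350 × 0.946 = 9791
40–59: 13000 × 0.957 = 12441
60–79: 3550 × 0.956 = 3394
80+: 2100 × 0.929 + 5900 × 0.482 = 1951 + 2844 = 4795
Net migration: 40–59 + 60 → 12501
End of period: [3149, 9791, 12501, 3394, 4795]
Total after period 1: 3149 + 9791 + 12501 + 3394 + 4795 = 33630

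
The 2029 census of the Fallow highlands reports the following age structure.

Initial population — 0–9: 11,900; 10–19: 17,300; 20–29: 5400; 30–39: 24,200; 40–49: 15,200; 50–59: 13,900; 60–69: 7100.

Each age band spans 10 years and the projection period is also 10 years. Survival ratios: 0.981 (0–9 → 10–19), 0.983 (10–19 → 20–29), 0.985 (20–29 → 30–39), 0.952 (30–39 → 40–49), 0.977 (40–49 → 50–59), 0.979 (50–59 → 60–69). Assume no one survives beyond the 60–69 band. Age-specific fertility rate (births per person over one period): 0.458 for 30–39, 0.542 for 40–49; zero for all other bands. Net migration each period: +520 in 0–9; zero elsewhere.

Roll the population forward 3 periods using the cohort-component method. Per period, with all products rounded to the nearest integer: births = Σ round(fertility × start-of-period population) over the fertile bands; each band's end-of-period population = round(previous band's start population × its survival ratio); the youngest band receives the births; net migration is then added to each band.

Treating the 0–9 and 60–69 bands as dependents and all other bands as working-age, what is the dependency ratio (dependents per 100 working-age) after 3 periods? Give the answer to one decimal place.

49.6

Call the bands 1 to 7, youngest first.
Period 1:
Births: 24200 × 0.458 = 11084 ; 15200 × 0.542 = 8238 → total 19322
Band 2: 11900 × 0.981 = 11674
Band 3: 17300 × 0.983 = 17006
Band 4: 5400 × 0.985 = 5319
Band 5: 24200 × 0.952 = 23038
Band 6: 15200 × 0.977 = 14850
Band 7: 13900 × 0.979 = 13608
Net migration: Band 1 + 520 → 19842
→ [19842, 11674, 17006, 5319, 23038, 14850, 13608]
Period 2:
Births: 5319 × 0.458 = 2436 ; 23038 × 0.542 = 12487 → total 14923
Band 2: 19842 × 0.981 = 19465
Band 3: 11674 × 0.983 = 11476
Band 4: 17006 × 0.985 = 16751
Band 5: 5319 × 0.952 = 5064
Band 6: 23038 × 0.977 = 22508
Band 7: 14850 × 0.979 = 14538
Net migration: Band 1 + 520 → 15443
→ [15443, 19465, 11476, 16751, 5064, 22508, 14538]
Period 3:
Births: 16751 × 0.458 = 7672 ; 5064 × 0.542 = 2745 → total 10417
Band 2: 15443 × 0.981 = 15150
Band 3: 19465 × 0.983 = 19134
Band 4: 11476 × 0.985 = 11304
Band 5: 16751 × 0.952 = 15947
Band 6: 5064 × 0.977 = 4948
Band 7: 22508 × 0.979 = 22035
Net migration: Band 1 + 520 → 10937
→ [10937, 15150, 19134, 11304, 15947, 4948, 22035]
Dependents (band 0–9 + band 60–69) = 10937 + 22035 = 32972; working-age = 66483; ratio = 32972/66483 × 100 = 49.6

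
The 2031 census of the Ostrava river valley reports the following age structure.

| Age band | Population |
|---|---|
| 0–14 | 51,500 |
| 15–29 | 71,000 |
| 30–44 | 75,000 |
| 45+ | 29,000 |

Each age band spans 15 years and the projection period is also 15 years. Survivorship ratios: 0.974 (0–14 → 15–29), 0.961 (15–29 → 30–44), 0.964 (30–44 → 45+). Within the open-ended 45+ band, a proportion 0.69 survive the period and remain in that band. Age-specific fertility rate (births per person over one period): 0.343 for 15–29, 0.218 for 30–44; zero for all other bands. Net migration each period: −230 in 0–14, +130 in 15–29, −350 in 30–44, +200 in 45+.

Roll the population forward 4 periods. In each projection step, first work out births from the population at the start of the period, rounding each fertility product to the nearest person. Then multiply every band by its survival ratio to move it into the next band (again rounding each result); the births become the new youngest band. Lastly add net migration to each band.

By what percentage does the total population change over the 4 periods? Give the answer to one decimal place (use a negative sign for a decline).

Period 1:
Births: 71000 × 0.343 = 24353, 75000 × 0.218 = 16350 ⇒ total 40703
15–29: 51500 × 0.974 = 50161
30–44: 71000 × 0.961 = 68231
45+: 75000 × 0.964 + 29000 × 0.69 = 72300 + 20010 = 92310
Net migration: 0–14 − 230 → 40473; 15–29 + 130 → 50291; 30–44 − 350 → 67881; 45+ + 200 → 92510
Population now: 0–14=40473, 15–29=50291, 30–44=67881, 45+=92510
Period 2:
Births: 50291 × 0.343 = 17250, 67881 × 0.218 = 14798 ⇒ total 32048
15–29: 40473 × 0.974 = 39421
30–44: 50291 × 0.961 = 48330
45+: 67881 × 0.964 + 92510 × 0.69 = 65437 + 63832 = 129269
Net migration: 0–14 − 230 → 31818; 15–29 + 130 → 39551; 30–44 − 350 → 47980; 45+ + 200 → 129469
Population now: 0–14=31818, 15–29=39551, 30–44=47980, 45+=129469
Period 3:
Births: 39551 × 0.343 = 13566, 47980 × 0.218 = 10460 ⇒ total 24026
15–29: 31818 × 0.974 = 30991
30–44: 39551 × 0.961 = 38009
45+: 47980 × 0.964 + 129469 × 0.69 = 46253 + 89334 = 135587
Net migration: 0–14 − 230 → 23796; 15–29 + 130 → 31121; 30–44 − 350 → 37659; 45+ + 200 → 135787
Population now: 0–14=23796, 15–29=31121, 30–44=37659, 45+=135787
Period 4:
Births: 31121 × 0.343 = 10675, 37659 × 0.218 = 8210 ⇒ total 18885
15–29: 23796 × 0.974 = 23177
30–44: 31121 × 0.961 = 29907
45+: 37659 × 0.964 + 135787 × 0.69 = 36303 + 93693 = 129996
Net migration: 0–14 − 230 → 18655; 15–29 + 130 → 23307; 30–44 − 350 → 29557; 45+ + 200 → 130196
Population now: 0–14=18655, 15–29=23307, 30–44=29557, 45+=130196
Total: 226500 → 201715; change = -24785; percentage change = -10.9%

-10.9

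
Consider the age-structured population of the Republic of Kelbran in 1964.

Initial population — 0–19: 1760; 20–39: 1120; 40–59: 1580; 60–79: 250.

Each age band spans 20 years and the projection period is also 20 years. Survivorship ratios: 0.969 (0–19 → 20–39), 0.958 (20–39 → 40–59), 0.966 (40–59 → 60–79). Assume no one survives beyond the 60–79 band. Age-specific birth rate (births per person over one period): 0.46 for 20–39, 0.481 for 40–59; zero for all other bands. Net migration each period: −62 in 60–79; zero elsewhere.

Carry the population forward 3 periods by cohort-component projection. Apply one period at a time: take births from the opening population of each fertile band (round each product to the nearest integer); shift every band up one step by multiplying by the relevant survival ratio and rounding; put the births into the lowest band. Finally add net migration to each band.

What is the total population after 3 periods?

— Period 1 —
Births: 1120 × 0.46 = 515 ; 1580 × 0.481 = 760 → total 1275
20–39: 1760 × 0.969 = 1705
40–59: 1120 × 0.958 = 1073
60–79: 1580 × 0.966 = 1526
Net migration: 60–79 − 62 → 1464
Population now: 0–19=1275, 20–39=1705, 40–59=1073, 60–79=1464
— Period 2 —
Births: 1705 × 0.46 = 784 ; 1073 × 0.481 = 516 → total 1300
20–39: 1275 × 0.969 = 1235
40–59: 1705 × 0.958 = 1633
60–79: 1073 × 0.966 = 1037
Net migration: 60–79 − 62 → 975
Population now: 0–19=1300, 20–39=1235, 40–59=1633, 60–79=975
— Period 3 —
Births: 1235 × 0.46 = 568 ; 1633 × 0.481 = 785 → total 1353
20–39: 1300 × 0.969 = 1260
40–59: 1235 × 0.958 = 1183
60–79: 1633 × 0.966 = 1577
Net migration: 60–79 − 62 → 1515
Population now: 0–19=1353, 20–39=1260, 40–59=1183, 60–79=1515
Total after period 3: 1353 + 1260 + 1183 + 1515 = 5311

5311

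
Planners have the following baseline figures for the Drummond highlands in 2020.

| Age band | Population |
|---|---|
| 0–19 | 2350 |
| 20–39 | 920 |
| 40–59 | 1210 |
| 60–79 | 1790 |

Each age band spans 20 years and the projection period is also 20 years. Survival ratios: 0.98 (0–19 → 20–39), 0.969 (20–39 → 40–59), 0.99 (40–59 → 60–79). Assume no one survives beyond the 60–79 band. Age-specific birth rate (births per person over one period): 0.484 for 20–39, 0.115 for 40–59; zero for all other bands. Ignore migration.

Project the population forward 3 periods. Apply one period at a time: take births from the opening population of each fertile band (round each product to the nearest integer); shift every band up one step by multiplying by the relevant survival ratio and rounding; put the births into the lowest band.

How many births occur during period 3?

534

Let group 1 be 0–19 through group 4 = 60–79.
[period 1]
Births: 920 * 0.484 = 445, 1210 * 0.115 = 139 → 584
Group 2: 2350 * 0.98 = 2303
Group 3: 920 * 0.969 = 891
Group 4: 1210 * 0.99 = 1198
→ [584, 2303, 891, 1198]
[period 2]
Births: 2303 * 0.484 = 1115, 891 * 0.115 = 102 → 1217
Group 2: 584 * 0.98 = 572
Group 3: 2303 * 0.969 = 2232
Group 4: 891 * 0.99 = 882
→ [1217, 572, 2232, 882]
[period 3]
Births: 572 * 0.484 = 277, 2232 * 0.115 = 257 → 534
Group 2: 1217 * 0.98 = 1193
Group 3: 572 * 0.969 = 554
Group 4: 2232 * 0.99 = 2210
→ [534, 1193, 554, 2210]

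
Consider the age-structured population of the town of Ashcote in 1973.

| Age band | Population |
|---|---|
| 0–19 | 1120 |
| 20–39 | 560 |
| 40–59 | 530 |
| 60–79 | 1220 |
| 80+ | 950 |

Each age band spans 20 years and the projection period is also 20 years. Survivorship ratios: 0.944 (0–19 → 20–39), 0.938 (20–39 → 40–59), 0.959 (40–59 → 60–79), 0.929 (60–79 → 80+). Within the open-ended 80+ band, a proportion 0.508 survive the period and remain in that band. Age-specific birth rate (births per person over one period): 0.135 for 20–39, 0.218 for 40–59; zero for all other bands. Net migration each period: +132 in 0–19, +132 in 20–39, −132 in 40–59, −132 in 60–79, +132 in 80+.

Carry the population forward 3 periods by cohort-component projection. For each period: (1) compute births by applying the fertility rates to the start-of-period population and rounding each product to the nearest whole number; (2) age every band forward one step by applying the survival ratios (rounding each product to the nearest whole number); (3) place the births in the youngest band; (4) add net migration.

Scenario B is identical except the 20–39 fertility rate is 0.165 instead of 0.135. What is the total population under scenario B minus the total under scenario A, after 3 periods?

63

Period 1:
Births: 560 × 0.135 = 76  |  530 × 0.218 = 116 — total 192
20–39: 1120 × 0.944 = 1057
40–59: 560 × 0.938 = 525
60–79: 530 × 0.959 = 508
80+: 1220 × 0.929 + 950 × 0.508 = 1133 + 483 = 1616
Net migration: 0–19 + 132 → 324; 20–39 + 132 → 1189; 40–59 − 132 → 393; 60–79 − 132 → 376; 80+ + 132 → 1748
Population now: 0–19=324, 20–39=1189, 40–59=393, 60–79=376, 80+=1748
Period 2:
Births: 1189 × 0.135 = 161  |  393 × 0.218 = 86 — total 247
20–39: 324 × 0.944 = 306
40–59: 1189 × 0.938 = 1115
60–79: 393 × 0.959 = 377
80+: 376 × 0.929 + 1748 × 0.508 = 349 + 888 = 1237
Net migration: 0–19 + 132 → 379; 20–39 + 132 → 438; 40–59 − 132 → 983; 60–79 − 132 → 245; 80+ + 132 → 1369
Population now: 0–19=379, 20–39=438, 40–59=983, 60–79=245, 80+=1369
Period 3:
Births: 438 × 0.135 = 59  |  983 × 0.218 = 214 — total 273
20–39: 379 × 0.944 = 358
40–59: 438 × 0.938 = 411
60–79: 983 × 0.959 = 943
80+: 245 × 0.929 + 1369 × 0.508 = 228 + 695 = 923
Net migration: 0–19 + 132 → 405; 20–39 + 132 → 490; 40–59 − 132 → 279; 60–79 − 132 → 811; 80+ + 132 → 1055
Population now: 0–19=405, 20–39=490, 40–59=279, 60–79=811, 80+=1055
Scenario A total after 3 periods: 3040
Scenario B projection —
Period 1:
Births: 560 × 0.165 = 92  |  530 × 0.218 = 116 — total 208
20–39: 1120 × 0.944 = 1057
40–59: 560 × 0.938 = 525
60–79: 530 × 0.959 = 508
80+: 1220 × 0.929 + 950 × 0.508 = 1133 + 483 = 1616
Net migration: 0–19 + 132 → 340; 20–39 + 132 → 1189; 40–59 − 132 → 393; 60–79 − 132 → 376; 80+ + 132 → 1748
Population now: 0–19=340, 20–39=1189, 40–59=393, 60–79=376, 80+=1748
Period 2:
Births: 1189 × 0.165 = 196  |  393 × 0.218 = 86 — total 282
20–39: 340 × 0.944 = 321
40–59: 1189 × 0.938 = 1115
60–79: 393 × 0.959 = 377
80+: 376 × 0.929 + 1748 × 0.508 = 349 + 888 = 1237
Net migration: 0–19 + 132 → 414; 20–39 + 132 → 453; 40–59 − 132 → 983; 60–79 − 132 → 245; 80+ + 132 → 1369
Population now: 0–19=414, 20–39=453, 40–59=983, 60–79=245, 80+=1369
Period 3:
Births: 453 × 0.165 = 75  |  983 × 0.218 = 214 — total 289
20–39: 414 × 0.944 = 391
40–59: 453 × 0.938 = 425
60–79: 983 × 0.959 = 943
80+: 245 × 0.929 + 1369 × 0.508 = 228 + 695 = 923
Net migration: 0–19 + 132 → 421; 20–39 + 132 → 523; 40–59 − 132 → 293; 60–79 − 132 → 811; 80+ + 132 → 1055
Population now: 0–19=421, 20–39=523, 40–59=293, 60–79=811, 80+=1055
Scenario B total after 3 periods: 3103
Difference B − A = 3103 − 3040 = 63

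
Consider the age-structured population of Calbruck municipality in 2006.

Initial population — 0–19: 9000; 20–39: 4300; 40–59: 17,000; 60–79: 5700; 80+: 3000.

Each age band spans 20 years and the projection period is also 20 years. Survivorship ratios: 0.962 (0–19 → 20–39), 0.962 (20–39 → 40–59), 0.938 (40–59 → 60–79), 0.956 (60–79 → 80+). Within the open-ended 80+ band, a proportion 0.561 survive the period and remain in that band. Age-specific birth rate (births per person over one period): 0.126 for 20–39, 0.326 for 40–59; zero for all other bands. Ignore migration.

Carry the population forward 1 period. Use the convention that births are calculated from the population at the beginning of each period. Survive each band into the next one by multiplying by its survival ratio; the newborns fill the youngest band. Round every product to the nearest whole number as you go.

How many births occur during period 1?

Call the bands 1 to 5, youngest first.
After projecting period 1:
Births: 4300 * 0.126 = 542 ; 17000 * 0.326 = 5542 → 6084
Band 2: 9000 * 0.962 = 8658
Band 3: 4300 * 0.962 = 4137
Band 4: 17000 * 0.938 = 15946
Band 5: 5700 * 0.956 + 3000 * 0.561 = 5449 + 1683 = 7132
End of period: [6084, 8658, 4137, 15946, 7132]

6084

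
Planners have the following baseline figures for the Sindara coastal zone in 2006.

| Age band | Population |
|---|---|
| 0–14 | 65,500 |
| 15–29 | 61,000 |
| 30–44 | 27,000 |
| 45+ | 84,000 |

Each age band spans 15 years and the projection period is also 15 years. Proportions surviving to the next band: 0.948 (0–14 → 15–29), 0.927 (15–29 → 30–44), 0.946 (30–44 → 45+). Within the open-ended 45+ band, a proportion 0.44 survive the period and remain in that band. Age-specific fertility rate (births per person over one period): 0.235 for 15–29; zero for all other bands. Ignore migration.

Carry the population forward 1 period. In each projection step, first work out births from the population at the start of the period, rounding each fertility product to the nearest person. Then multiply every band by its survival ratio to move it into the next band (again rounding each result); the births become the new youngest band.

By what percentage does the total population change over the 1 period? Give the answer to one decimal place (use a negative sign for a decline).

Numbering the bands 1..4 from youngest to oldest:
[period 1]
Births: 61000 × 0.235 = 14335
Band 2: 65500 × 0.948 = 62094
Band 3: 61000 × 0.927 = 56547
Band 4: 27000 × 0.946 + 84000 × 0.44 = 25542 + 36960 = 62502
Population now: 0–14=14335, 15–29=62094, 30–44=56547, 45+=62502
Total: 237500 → 195478; change = -42022; percentage change = -17.7%

-17.7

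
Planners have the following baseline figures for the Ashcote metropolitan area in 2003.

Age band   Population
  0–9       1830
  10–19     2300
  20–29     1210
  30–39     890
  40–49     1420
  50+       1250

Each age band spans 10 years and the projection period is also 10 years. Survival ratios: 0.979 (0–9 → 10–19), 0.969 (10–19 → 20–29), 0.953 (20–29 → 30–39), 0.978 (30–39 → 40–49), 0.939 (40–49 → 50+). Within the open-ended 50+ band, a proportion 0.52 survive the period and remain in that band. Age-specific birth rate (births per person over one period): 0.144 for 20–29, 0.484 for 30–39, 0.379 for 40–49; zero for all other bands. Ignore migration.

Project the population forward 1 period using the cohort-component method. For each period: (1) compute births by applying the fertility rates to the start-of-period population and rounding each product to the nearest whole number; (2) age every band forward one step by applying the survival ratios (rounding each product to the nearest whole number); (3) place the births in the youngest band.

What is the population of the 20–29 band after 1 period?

2229

After projecting period 1:
Births: 1210 * 0.144 = 174  |  890 * 0.484 = 431  |  1420 * 0.379 = 538 — total 1143
10–19: 1830 * 0.979 = 1792
20–29: 2300 * 0.969 = 2229
30–39: 1210 * 0.953 = 1153
40–49: 890 * 0.978 = 870
50+: 1420 * 0.939 + 1250 * 0.52 = 1333 + 650 = 1983
End of period: [1143, 1792, 2229, 1153, 870, 1983]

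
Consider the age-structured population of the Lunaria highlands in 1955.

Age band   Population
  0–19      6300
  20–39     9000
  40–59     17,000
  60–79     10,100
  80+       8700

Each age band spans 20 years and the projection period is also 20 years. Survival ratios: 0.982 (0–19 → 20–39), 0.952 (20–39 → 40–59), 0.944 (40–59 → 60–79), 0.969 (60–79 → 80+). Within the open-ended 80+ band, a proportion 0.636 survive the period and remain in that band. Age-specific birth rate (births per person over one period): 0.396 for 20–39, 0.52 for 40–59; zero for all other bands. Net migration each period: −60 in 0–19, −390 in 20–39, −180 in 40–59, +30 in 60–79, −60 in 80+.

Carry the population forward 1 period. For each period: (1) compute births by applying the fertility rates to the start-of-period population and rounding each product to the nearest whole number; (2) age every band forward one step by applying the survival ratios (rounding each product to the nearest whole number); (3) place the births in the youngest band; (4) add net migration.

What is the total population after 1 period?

— Period 1 —
Births: 9000 × 0.396 = 3564 ; 17000 × 0.52 = 8840 ⇒ total 12404
20–39: 6300 × 0.982 = 6187
40–59: 9000 × 0.952 = 8568
60–79: 17000 × 0.944 = 16048
80+: 10100 × 0.969 + 8700 × 0.636 = 9787 + 5533 = 15320
Net migration: 0–19 − 60 → 12344; 20–39 − 390 → 5797; 40–59 − 180 → 8388; 60–79 + 30 → 16078; 80+ − 60 → 15260
End of period: [12344, 5797, 8388, 16078, 15260]
Total after period 1: 12344 + 5797 + 8388 + 16078 + 15260 = 57867

57867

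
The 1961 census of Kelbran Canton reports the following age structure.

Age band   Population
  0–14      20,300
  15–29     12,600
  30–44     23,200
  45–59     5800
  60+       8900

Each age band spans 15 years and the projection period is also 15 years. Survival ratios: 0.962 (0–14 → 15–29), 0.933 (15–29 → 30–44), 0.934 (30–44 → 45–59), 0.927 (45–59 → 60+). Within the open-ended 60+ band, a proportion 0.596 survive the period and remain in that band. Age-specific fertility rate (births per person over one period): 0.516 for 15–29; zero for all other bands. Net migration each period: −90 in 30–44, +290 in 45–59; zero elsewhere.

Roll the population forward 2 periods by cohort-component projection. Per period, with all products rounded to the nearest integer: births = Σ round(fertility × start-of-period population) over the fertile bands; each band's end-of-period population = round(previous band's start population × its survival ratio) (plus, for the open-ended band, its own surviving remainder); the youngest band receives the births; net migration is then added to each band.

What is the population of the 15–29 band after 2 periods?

Call the groups 1 to 5, youngest first.
Period 1:
Births: 12600 × 0.516 = 6502
Group 2: 20300 × 0.962 = 19529
Group 3: 12600 × 0.933 = 11756
Group 4: 23200 × 0.934 = 21669
Group 5: 5800 × 0.927 + 8900 × 0.596 = 5377 + 5304 = 10681
Net migration: Group 3 − 90 → 11666; Group 4 + 290 → 21959
End of period: [6502, 19529, 11666, 21959, 10681]
Period 2:
Births: 19529 × 0.516 = 10077
Group 2: 6502 × 0.962 = 6255
Group 3: 19529 × 0.933 = 18221
Group 4: 11666 × 0.934 = 10896
Group 5: 21959 × 0.927 + 10681 × 0.596 = 20356 + 6366 = 26722
Net migration: Group 3 − 90 → 18131; Group 4 + 290 → 11186
End of period: [10077, 6255, 18131, 11186, 26722]

6255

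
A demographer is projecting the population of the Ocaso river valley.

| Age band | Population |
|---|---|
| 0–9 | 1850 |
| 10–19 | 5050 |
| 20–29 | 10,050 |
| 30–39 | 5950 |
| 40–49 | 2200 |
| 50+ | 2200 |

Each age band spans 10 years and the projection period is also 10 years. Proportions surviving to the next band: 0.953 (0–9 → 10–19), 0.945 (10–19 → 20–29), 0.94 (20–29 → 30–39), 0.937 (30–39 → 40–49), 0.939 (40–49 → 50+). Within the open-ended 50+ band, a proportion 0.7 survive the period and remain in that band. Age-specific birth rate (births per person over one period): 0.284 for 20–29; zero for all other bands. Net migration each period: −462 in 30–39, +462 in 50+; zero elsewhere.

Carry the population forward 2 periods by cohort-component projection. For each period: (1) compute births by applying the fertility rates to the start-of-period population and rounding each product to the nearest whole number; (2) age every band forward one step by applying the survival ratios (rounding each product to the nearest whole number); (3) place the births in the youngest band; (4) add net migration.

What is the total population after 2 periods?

Let band 1 be 0–9 through band 6 = 50+.
Period 1.
Births: 10050 × 0.284 = 2854
Band 2: 1850 × 0.953 = 1763
Band 3: 5050 × 0.945 = 4772
Band 4: 10050 × 0.94 = 9447
Band 5: 5950 × 0.937 = 5575
Band 6: 2200 × 0.939 + 2200 × 0.7 = 2066 + 1540 = 3606
Net migration: Band 4 − 462 → 8985; Band 6 + 462 → 4068
Giving 2854 / 1763 / 4772 / 8985 / 5575 / 4068.
Period 2.
Births: 4772 × 0.284 = 1355
Band 2: 2854 × 0.953 = 2720
Band 3: 1763 × 0.945 = 1666
Band 4: 4772 × 0.94 = 4486
Band 5: 8985 × 0.937 = 8419
Band 6: 5575 × 0.939 + 4068 × 0.7 = 5235 + 2848 = 8083
Net migration: Band 4 − 462 → 4024; Band 6 + 462 → 8545
Giving 1355 / 2720 / 1666 / 4024 / 8419 / 8545.
Total after period 2: 1355 + 2720 + 1666 + 4024 + 8419 + 8545 = 26729

26729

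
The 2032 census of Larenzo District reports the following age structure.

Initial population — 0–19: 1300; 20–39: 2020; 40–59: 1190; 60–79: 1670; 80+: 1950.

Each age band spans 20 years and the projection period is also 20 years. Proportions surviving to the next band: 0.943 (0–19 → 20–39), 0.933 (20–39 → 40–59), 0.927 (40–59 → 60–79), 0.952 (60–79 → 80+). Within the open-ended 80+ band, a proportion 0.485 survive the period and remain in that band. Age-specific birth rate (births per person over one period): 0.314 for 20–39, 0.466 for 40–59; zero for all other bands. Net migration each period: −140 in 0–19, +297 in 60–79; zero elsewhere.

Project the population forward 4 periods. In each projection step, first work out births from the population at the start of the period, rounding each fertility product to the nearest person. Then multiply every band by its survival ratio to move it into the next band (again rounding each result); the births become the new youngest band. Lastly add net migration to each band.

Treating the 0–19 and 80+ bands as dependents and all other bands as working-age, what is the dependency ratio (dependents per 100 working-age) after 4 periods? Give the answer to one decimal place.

123.4

Period 1:
Births: 2020 * 0.314 = 634 ; 1190 * 0.466 = 555 — total 1189
20–39: 1300 * 0.943 = 1226
40–59: 2020 * 0.933 = 1885
60–79: 1190 * 0.927 = 1103
80+: 1670 * 0.952 + 1950 * 0.485 = 1590 + 946 = 2536
Net migration: 0–19 − 140 → 1049; 60–79 + 297 → 1400
Giving 1049 / 1226 / 1885 / 1400 / 2536.
Period 2:
Births: 1226 * 0.314 = 385 ; 1885 * 0.466 = 878 — total 1263
20–39: 1049 * 0.943 = 989
40–59: 1226 * 0.933 = 1144
60–79: 1885 * 0.927 = 1747
80+: 1400 * 0.952 + 2536 * 0.485 = 1333 + 1230 = 2563
Net migration: 0–19 − 140 → 1123; 60–79 + 297 → 2044
Giving 1123 / 989 / 1144 / 2044 / 2563.
Period 3:
Births: 989 * 0.314 = 311 ; 1144 * 0.466 = 533 — total 844
20–39: 1123 * 0.943 = 1059
40–59: 989 * 0.933 = 923
60–79: 1144 * 0.927 = 1060
80+: 2044 * 0.952 + 2563 * 0.485 = 1946 + 1243 = 3189
Net migration: 0–19 − 140 → 704; 60–79 + 297 → 1357
Giving 704 / 1059 / 923 / 1357 / 3189.
Period 4:
Births: 1059 * 0.314 = 333 ; 923 * 0.466 = 430 — total 763
20–39: 704 * 0.943 = 664
40–59: 1059 * 0.933 = 988
60–79: 923 * 0.927 = 856
80+: 1357 * 0.952 + 3189 * 0.485 = 1292 + 1547 = 2839
Net migration: 0–19 − 140 → 623; 60–79 + 297 → 1153
Giving 623 / 664 / 988 / 1153 / 2839.
Dependents (band 0–19 + band 80+) = 623 + 2839 = 3462; working-age = 2805; ratio = 3462/2805 × 100 = 123.4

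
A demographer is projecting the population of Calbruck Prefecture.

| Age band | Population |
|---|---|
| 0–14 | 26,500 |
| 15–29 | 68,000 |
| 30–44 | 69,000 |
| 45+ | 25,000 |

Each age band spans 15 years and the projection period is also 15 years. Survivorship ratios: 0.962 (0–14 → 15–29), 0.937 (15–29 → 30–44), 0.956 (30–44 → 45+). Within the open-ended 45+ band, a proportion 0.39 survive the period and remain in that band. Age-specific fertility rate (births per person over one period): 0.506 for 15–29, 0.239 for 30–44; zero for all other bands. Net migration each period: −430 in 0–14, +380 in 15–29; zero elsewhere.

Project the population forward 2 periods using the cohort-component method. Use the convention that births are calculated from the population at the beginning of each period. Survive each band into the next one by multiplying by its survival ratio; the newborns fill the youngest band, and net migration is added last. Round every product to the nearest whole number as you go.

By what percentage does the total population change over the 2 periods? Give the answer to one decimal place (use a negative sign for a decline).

1.6

— Period 1 —
Births: 68000 * 0.506 = 34408 ; 69000 * 0.239 = 16491 → 50899
15–29: 26500 * 0.962 = 25493
30–44: 68000 * 0.937 = 63716
45+: 69000 * 0.956 + 25000 * 0.39 = 65964 + 9750 = 75714
Net migration: 0–14 − 430 → 50469; 15–29 + 380 → 25873
End of period: [50469, 25873, 63716, 75714]
— Period 2 —
Births: 25873 * 0.506 = 13092 ; 63716 * 0.239 = 15228 → 28320
15–29: 50469 * 0.962 = 48551
30–44: 25873 * 0.937 = 24243
45+: 63716 * 0.956 + 75714 * 0.39 = 60912 + 29528 = 90440
Net migration: 0–14 − 430 → 27890; 15–29 + 380 → 48931
End of period: [27890, 48931, 24243, 90440]
Total: 188500 → 191504; change = 3004; percentage change = 1.6%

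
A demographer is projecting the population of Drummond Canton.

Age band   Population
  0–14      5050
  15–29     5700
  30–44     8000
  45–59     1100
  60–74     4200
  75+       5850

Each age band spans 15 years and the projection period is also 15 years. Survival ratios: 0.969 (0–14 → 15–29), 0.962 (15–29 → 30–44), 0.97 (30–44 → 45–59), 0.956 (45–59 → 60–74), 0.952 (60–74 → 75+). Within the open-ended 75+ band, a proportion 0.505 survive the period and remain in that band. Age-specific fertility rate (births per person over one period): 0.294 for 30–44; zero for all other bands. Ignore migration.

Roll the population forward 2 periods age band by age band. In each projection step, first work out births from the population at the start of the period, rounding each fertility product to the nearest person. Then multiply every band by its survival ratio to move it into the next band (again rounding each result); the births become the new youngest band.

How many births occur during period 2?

Call the groups 1 to 6, youngest first.
Period 1:
Births: 8000 * 0.294 = 2352
Group 2: 5050 * 0.969 = 4893
Group 3: 5700 * 0.962 = 5483
Group 4: 8000 * 0.97 = 7760
Group 5: 1100 * 0.956 = 1052
Group 6: 4200 * 0.952 + 5850 * 0.505 = 3998 + 2954 = 6952
→ [2352, 4893, 5483, 7760, 1052, 6952]
Period 2:
Births: 5483 * 0.294 = 1612
Group 2: 2352 * 0.969 = 2279
Group 3: 4893 * 0.962 = 4707
Group 4: 5483 * 0.97 = 5319
Group 5: 7760 * 0.956 = 7419
Group 6: 1052 * 0.952 + 6952 * 0.505 = 1002 + 3511 = 4513
→ [1612, 2279, 4707, 5319, 7419, 4513]

1612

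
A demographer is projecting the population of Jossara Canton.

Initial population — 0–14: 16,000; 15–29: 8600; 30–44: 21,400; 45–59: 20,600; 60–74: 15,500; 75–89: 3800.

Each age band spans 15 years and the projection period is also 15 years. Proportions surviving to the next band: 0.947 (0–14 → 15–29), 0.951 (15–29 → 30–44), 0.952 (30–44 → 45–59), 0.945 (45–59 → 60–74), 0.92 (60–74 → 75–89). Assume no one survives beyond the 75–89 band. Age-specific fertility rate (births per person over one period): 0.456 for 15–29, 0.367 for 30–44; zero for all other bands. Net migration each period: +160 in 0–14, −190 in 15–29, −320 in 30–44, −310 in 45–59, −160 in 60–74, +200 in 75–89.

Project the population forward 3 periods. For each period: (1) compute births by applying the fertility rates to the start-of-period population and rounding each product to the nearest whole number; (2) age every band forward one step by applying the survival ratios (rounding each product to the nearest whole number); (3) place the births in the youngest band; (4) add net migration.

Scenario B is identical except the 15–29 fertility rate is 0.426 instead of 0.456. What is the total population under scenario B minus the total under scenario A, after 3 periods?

— Period 1 —
Births: 8600 × 0.456 = 3922 ; 21400 × 0.367 = 7854 ⇒ total 11776
15–29: 16000 × 0.947 = 15152
30–44: 8600 × 0.951 = 8179
45–59: 21400 × 0.952 = 20373
60–74: 20600 × 0.945 = 19467
75–89: 15500 × 0.92 = 14260
Net migration: 0–14 + 160 → 11936; 15–29 − 190 → 14962; 30–44 − 320 → 7859; 45–59 − 310 → 20063; 60–74 − 160 → 19307; 75–89 + 200 → 14460
Giving 11936 / 14962 / 7859 / 20063 / 19307 / 14460.
— Period 2 —
Births: 14962 × 0.456 = 6823 ; 7859 × 0.367 = 2884 ⇒ total 9707
15–29: 11936 × 0.947 = 11303
30–44: 14962 × 0.951 = 14229
45–59: 7859 × 0.952 = 7482
60–74: 20063 × 0.945 = 18960
75–89: 19307 × 0.92 = 17762
Net migration: 0–14 + 160 → 9867; 15–29 − 190 → 11113; 30–44 − 320 → 13909; 45–59 − 310 → 7172; 60–74 − 160 → 18800; 75–89 + 200 → 17962
Giving 9867 / 11113 / 13909 / 7172 / 18800 / 17962.
— Period 3 —
Births: 11113 × 0.456 = 5068 ; 13909 × 0.367 = 5105 ⇒ total 10173
15–29: 9867 × 0.947 = 9344
30–44: 11113 × 0.951 = 10568
45–59: 13909 × 0.952 = 13241
60–74: 7172 × 0.945 = 6778
75–89: 18800 × 0.92 = 17296
Net migration: 0–14 + 160 → 10333; 15–29 − 190 → 9154; 30–44 − 320 → 10248; 45–59 − 310 → 12931; 60–74 − 160 → 6618; 75–89 + 200 → 17496
Giving 10333 / 9154 / 10248 / 12931 / 6618 / 17496.
Scenario A total after 3 periods: 66780
Scenario B projection —
— Period 1 —
Births: 8600 × 0.426 = 3664 ; 21400 × 0.367 = 7854 ⇒ total 11518
15–29: 16000 × 0.947 = 15152
30–44: 8600 × 0.951 = 8179
45–59: 21400 × 0.952 = 20373
60–74: 20600 × 0.945 = 19467
75–89: 15500 × 0.92 = 14260
Net migration: 0–14 + 160 → 11678; 15–29 − 190 → 14962; 30–44 − 320 → 7859; 45–59 − 310 → 20063; 60–74 − 160 → 19307; 75–89 + 200 → 14460
Giving 11678 / 14962 / 7859 / 20063 / 19307 / 14460.
— Period 2 —
Births: 14962 × 0.426 = 6374 ; 7859 × 0.367 = 2884 ⇒ total 9258
15–29: 11678 × 0.947 = 11059
30–44: 14962 × 0.951 = 14229
45–59: 7859 × 0.952 = 7482
60–74: 20063 × 0.945 = 18960
75–89: 19307 × 0.92 = 17762
Net migration: 0–14 + 160 → 9418; 15–29 − 190 → 10869; 30–44 − 320 → 13909; 45–59 − 310 → 7172; 60–74 − 160 → 18800; 75–89 + 200 → 17962
Giving 9418 / 10869 / 13909 / 7172 / 18800 / 17962.
— Period 3 —
Births: 10869 × 0.426 = 4630 ; 13909 × 0.367 = 5105 ⇒ total 9735
15–29: 9418 × 0.947 = 8919
30–44: 10869 × 0.951 = 10336
45–59: 13909 × 0.952 = 13241
60–74: 7172 × 0.945 = 6778
75–89: 18800 × 0.92 = 17296
Net migration: 0–14 + 160 → 9895; 15–29 − 190 → 8729; 30–44 − 320 → 10016; 45–59 − 310 → 12931; 60–74 − 160 → 6618; 75–89 + 200 → 17496
Giving 9895 / 8729 / 10016 / 12931 / 6618 / 17496.
Scenario B total after 3 periods: 65685
Difference B − A = 65685 − 66780 = -1095

-1095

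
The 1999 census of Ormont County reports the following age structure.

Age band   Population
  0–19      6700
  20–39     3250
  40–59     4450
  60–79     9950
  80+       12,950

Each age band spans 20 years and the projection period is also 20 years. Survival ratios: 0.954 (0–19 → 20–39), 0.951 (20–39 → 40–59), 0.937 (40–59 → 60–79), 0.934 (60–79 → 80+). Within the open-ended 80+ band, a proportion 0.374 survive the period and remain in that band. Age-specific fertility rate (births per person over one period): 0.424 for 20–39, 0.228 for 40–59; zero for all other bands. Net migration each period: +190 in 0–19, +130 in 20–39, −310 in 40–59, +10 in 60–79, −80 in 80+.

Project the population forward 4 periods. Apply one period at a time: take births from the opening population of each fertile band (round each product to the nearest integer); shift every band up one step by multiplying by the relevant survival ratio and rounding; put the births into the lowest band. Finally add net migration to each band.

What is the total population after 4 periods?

17172

Call the groups 1 to 5, youngest first.
— Period 1 —
Births: 3250 × 0.424 = 1378  |  4450 × 0.228 = 1015 ⇒ total 2393
Group 2: 6700 × 0.954 = 6392
Group 3: 3250 × 0.951 = 3091
Group 4: 4450 × 0.937 = 4170
Group 5: 9950 × 0.934 + 12950 × 0.374 = 9293 + 4843 = 14136
Net migration: Group 1 + 190 → 2583; Group 2 + 130 → 6522; Group 3 − 310 → 2781; Group 4 + 10 → 4180; Group 5 − 80 → 14056
→ [2583, 6522, 2781, 4180, 14056]
— Period 2 —
Births: 6522 × 0.424 = 2765  |  2781 × 0.228 = 634 ⇒ total 3399
Group 2: 2583 × 0.954 = 2464
Group 3: 6522 × 0.951 = 6202
Group 4: 2781 × 0.937 = 2606
Group 5: 4180 × 0.934 + 14056 × 0.374 = 3904 + 5257 = 9161
Net migration: Group 1 + 190 → 3589; Group 2 + 130 → 2594; Group 3 − 310 → 5892; Group 4 + 10 → 2616; Group 5 − 80 → 9081
→ [3589, 2594, 5892, 2616, 9081]
— Period 3 —
Births: 2594 × 0.424 = 1100  |  5892 × 0.228 = 1343 ⇒ total 2443
Group 2: 3589 × 0.954 = 3424
Group 3: 2594 × 0.951 = 2467
Group 4: 5892 × 0.937 = 5521
Group 5: 2616 × 0.934 + 9081 × 0.374 = 2443 + 3396 = 5839
Net migration: Group 1 + 190 → 2633; Group 2 + 130 → 3554; Group 3 − 310 → 2157; Group 4 + 10 → 5531; Group 5 − 80 → 5759
→ [2633, 3554, 2157, 5531, 5759]
— Period 4 —
Births: 3554 × 0.424 = 1507  |  2157 × 0.228 = 492 ⇒ total 1999
Group 2: 2633 × 0.954 = 2512
Group 3: 3554 × 0.951 = 3380
Group 4: 2157 × 0.937 = 2021
Group 5: 5531 × 0.934 + 5759 × 0.374 = 5166 + 2154 = 7320
Net migration: Group 1 + 190 → 2189; Group 2 + 130 → 2642; Group 3 − 310 → 3070; Group 4 + 10 → 2031; Group 5 − 80 → 7240
→ [2189, 2642, 3070, 2031, 7240]
Total after period 4: 2189 + 2642 + 3070 + 2031 + 7240 = 17172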